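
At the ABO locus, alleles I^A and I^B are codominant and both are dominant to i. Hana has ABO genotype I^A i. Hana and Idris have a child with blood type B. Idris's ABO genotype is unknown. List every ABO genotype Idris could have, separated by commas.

I^A I^B, I^B I^B, I^B i

For each candidate genotype of Idris, check whether crossing it with I^A i can produce every observed child phenotype.
  I^A I^A → possible child types {A} ✗
  I^A I^B → possible child types {A, B, AB} ✓
  I^A i → possible child types {O, A} ✗
  I^B I^B → possible child types {B, AB} ✓
  I^B i → possible child types {O, A, B, AB} ✓
  i i → possible child types {O, A} ✗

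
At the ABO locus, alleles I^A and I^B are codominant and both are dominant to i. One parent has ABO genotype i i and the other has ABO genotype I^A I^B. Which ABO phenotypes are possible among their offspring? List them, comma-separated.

A, B

Gametes from i i × I^A I^B give offspring ABO genotypes I^A i, I^B i, i.e. phenotypes A, B.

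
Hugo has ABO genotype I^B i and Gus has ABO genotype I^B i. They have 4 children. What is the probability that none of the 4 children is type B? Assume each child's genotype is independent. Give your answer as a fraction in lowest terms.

1/256

ABO cross I^B i × I^B i → 1/4 O, 3/4 B.
So P(type B) = 3/4 per child.
P(not type B) = 1/4 for one child; (1/4)^4 = 1/256.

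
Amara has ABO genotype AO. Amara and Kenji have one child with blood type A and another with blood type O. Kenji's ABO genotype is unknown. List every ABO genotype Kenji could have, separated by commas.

AO, BO, OO

For each candidate genotype of Kenji, check whether crossing it with AO can produce every observed child phenotype.
  AA → possible child types {A} ✗
  AB → possible child types {A, B, AB} ✗
  AO → possible child types {O, A} ✓
  BB → possible child types {B, AB} ✗
  BO → possible child types {O, A, B, AB} ✓
  OO → possible child types {O, A} ✓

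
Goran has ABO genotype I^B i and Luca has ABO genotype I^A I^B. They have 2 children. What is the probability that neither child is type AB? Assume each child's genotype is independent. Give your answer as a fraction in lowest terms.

ABO cross I^B i × I^A I^B → 1/4 A, 1/2 B, 1/4 AB.
So P(type AB) = 1/4 per child.
P(not type AB) = 3/4 for one child; (3/4)^2 = 9/16.

9/16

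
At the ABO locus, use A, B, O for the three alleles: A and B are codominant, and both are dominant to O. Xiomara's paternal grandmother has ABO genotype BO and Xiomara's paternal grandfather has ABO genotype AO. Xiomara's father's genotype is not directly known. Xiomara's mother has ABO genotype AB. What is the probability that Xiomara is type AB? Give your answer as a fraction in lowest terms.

1/4

Xiomara's father's ABO genotype from BO × AO: 1/4 AB, 1/4 AO, 1/4 BO, 1/4 OO.
Crossing each possibility with the mother AB and summing P(type AB): 1/4·1/2 + 1/4·1/4 + 1/4·1/4 + 1/4·0 = 1/4.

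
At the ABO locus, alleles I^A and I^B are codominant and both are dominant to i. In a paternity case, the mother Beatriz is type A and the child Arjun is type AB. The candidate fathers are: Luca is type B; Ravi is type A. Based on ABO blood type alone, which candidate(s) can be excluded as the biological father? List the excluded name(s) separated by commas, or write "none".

A candidate is excluded only if no genotype consistent with his phenotype could produce a type AB child with a type A mother.
Ravi (type A): no genotype consistent with that phenotype can produce a type-AB child with a type-A mother.

Ravi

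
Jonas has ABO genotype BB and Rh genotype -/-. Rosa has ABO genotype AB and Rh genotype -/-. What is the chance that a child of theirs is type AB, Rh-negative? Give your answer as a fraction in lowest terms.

1/2

ABO cross BB × AB → offspring phenotypes: 1/2 B, 1/2 AB.
Rh cross -/- × -/- → 1 Rh-.
Independent loci: P(type AB, Rh-negative) = 1/2 × 1 = 1/2.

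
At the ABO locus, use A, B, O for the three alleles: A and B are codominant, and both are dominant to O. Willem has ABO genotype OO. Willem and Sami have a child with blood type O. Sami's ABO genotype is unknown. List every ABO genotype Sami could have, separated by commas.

For each candidate genotype of Sami, check whether crossing it with OO can produce every observed child phenotype.
  AA → possible child types {A} ✗
  AB → possible child types {A, B} ✗
  AO → possible child types {O, A} ✓
  BB → possible child types {B} ✗
  BO → possible child types {O, B} ✓
  OO → possible child types {O} ✓

AO, BO, OO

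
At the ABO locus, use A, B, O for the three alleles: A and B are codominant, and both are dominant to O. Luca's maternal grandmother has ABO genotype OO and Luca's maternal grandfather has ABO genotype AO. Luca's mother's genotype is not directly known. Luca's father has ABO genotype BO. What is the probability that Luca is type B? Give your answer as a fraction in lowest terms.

3/8

Luca's mother's ABO genotype from OO × AO: 1/2 AO, 1/2 OO.
Crossing each possibility with the father BO and summing P(type B): 1/2·1/4 + 1/2·1/2 = 3/8.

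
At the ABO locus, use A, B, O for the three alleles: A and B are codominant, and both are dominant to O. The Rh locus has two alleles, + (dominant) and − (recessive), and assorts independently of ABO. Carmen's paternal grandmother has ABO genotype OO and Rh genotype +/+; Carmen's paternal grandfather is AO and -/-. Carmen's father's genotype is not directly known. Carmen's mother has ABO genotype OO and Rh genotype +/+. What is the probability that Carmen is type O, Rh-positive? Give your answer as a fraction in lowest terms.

Carmen's father's ABO genotype from OO × AO: 1/2 AO, 1/2 OO.
Crossing each possibility with the mother OO and summing P(type O): 1/2·1/2 + 1/2·1 = 3/4.
Similarly for Rh via the father's Rh distribution: P(Rh+) = 1.
Independent loci: 3/4 × 1 = 3/4.

3/4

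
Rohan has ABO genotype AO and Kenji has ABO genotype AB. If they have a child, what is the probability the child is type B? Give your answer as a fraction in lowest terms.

1/4

ABO cross AO × AB → offspring phenotypes: 1/2 A, 1/4 B, 1/4 AB.
So P(type B) = 1/4.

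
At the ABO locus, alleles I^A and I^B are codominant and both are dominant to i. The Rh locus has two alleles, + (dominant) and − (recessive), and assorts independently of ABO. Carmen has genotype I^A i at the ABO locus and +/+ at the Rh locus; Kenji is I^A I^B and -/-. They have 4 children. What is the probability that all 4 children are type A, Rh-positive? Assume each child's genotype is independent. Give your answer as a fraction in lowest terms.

1/16

ABO cross I^A i × I^A I^B → 1/2 A, 1/4 B, 1/4 AB.
Rh cross +/+ × -/- → 1 Rh+; so P(type A, Rh-positive) = 1/2 × 1 = 1/2 per child.
All 4 independent: (1/2)^4 = 1/16.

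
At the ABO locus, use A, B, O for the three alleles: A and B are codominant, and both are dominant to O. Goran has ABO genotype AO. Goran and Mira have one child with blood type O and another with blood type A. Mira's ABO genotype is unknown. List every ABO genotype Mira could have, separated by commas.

AO, BO, OO

For each candidate genotype of Mira, check whether crossing it with AO can produce every observed child phenotype.
  AA → possible child types {A} ✗
  AB → possible child types {A, B, AB} ✗
  AO → possible child types {O, A} ✓
  BB → possible child types {B, AB} ✗
  BO → possible child types {O, A, B, AB} ✓
  OO → possible child types {O, A} ✓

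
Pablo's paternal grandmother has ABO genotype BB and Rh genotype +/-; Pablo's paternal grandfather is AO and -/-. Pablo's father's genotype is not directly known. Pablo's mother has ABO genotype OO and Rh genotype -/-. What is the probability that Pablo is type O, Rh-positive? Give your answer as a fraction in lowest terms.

Pablo's father's ABO genotype from BB × AO: 1/2 AB, 1/2 BO.
Crossing each possibility with the mother OO and summing P(type O): 1/2·0 + 1/2·1/2 = 1/4.
Similarly for Rh via the father's Rh distribution: P(Rh+) = 1/4.
Independent loci: 1/4 × 1/4 = 1/16.

1/16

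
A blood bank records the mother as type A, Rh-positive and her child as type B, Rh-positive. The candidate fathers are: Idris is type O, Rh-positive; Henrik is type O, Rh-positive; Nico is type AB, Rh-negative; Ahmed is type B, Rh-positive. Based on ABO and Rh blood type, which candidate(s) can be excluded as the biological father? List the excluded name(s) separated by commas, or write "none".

Idris, Henrik

A candidate is excluded only if no genotype consistent with his phenotype could produce a type B, Rh-positive child with a type A, Rh-positive mother.
Idris (type O, Rh+): no genotype consistent with that phenotype can produce a type-B Rh+ child with a type-A mother.
Henrik (type O, Rh+): no genotype consistent with that phenotype can produce a type-B Rh+ child with a type-A mother.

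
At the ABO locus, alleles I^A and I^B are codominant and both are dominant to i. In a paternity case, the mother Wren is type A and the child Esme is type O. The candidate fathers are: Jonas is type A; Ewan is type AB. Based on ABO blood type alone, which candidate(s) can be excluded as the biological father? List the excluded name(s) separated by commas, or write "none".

A candidate is excluded only if no genotype consistent with his phenotype could produce a type O child with a type A mother.
Ewan (type AB): no genotype consistent with that phenotype can produce a type-O child with a type-A mother.

Ewan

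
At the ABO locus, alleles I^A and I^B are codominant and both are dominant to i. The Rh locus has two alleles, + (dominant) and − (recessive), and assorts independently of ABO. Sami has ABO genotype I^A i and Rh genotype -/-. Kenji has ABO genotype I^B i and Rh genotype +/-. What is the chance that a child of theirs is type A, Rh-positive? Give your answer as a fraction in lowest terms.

1/8

ABO cross I^A i × I^B i → offspring phenotypes: 1/4 O, 1/4 A, 1/4 B, 1/4 AB.
Rh cross -/- × +/- → 1/2 Rh+, 1/2 Rh-.
Independent loci: P(type A, Rh-positive) = 1/4 × 1/2 = 1/8.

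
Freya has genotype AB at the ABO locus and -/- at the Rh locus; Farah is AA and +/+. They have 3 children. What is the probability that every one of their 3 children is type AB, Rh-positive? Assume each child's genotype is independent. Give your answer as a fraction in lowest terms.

ABO cross AB × AA → 1/2 A, 1/2 AB.
Rh cross -/- × +/+ → 1 Rh+; so P(type AB, Rh-positive) = 1/2 × 1 = 1/2 per child.
All 3 independent: (1/2)^3 = 1/8.

1/8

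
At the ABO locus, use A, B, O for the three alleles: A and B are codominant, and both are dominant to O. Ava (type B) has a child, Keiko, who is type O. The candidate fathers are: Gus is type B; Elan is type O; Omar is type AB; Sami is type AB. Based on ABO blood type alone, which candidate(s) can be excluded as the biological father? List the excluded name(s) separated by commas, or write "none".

A candidate is excluded only if no genotype consistent with his phenotype could produce a type O child with a type B mother.
Omar (type AB): no genotype consistent with that phenotype can produce a type-O child with a type-B mother.
Sami (type AB): no genotype consistent with that phenotype can produce a type-O child with a type-B mother.

Omar, Sami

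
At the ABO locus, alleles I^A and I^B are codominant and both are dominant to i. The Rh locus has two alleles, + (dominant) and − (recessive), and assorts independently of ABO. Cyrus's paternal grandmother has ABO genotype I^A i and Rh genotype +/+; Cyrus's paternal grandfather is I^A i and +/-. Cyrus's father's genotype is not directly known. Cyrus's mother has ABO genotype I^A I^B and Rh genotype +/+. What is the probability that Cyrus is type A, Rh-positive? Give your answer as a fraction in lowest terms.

1/2

Cyrus's father's ABO genotype from I^A i × I^A i: 1/4 I^A I^A, 1/2 I^A i, 1/4 i i.
Crossing each possibility with the mother I^A I^B and summing P(type A): 1/4·1/2 + 1/2·1/2 + 1/4·1/2 = 1/2.
Similarly for Rh via the father's Rh distribution: P(Rh+) = 1.
Independent loci: 1/2 × 1 = 1/2.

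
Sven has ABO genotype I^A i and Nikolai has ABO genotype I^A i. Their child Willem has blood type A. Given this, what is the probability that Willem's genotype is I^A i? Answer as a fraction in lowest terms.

2/3

Cross I^A i × I^A i → 1/4 I^A I^A, 1/2 I^A i, 1/4 i i.
Type-A genotypes among offspring: I^A I^A (1/4), I^A i (1/2); total 3/4.
P(I^A i | type A) = (1/2) / (3/4) = 2/3.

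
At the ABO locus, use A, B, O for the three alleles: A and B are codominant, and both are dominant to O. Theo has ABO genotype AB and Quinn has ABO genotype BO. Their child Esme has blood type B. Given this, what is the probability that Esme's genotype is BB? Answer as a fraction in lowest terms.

Cross AB × BO → 1/4 AB, 1/4 AO, 1/4 BB, 1/4 BO.
Type-B genotypes among offspring: BB (1/4), BO (1/4); total 1/2.
P(BB | type B) = (1/4) / (1/2) = 1/2.

1/2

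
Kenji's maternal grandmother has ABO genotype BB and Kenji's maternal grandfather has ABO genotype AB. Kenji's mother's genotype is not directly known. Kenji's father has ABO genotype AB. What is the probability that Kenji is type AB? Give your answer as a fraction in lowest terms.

Kenji's mother's ABO genotype from BB × AB: 1/2 AB, 1/2 BB.
Crossing each possibility with the father AB and summing P(type AB): 1/2·1/2 + 1/2·1/2 = 1/2.

1/2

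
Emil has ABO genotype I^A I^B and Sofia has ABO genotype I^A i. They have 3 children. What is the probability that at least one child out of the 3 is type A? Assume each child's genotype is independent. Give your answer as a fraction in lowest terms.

ABO cross I^A I^B × I^A i → 1/2 A, 1/4 B, 1/4 AB.
So P(type A) = 1/2 per child.
P(none) = (1/2)^3 = 1/8; P(at least one) = 1 − 1/8 = 7/8.

7/8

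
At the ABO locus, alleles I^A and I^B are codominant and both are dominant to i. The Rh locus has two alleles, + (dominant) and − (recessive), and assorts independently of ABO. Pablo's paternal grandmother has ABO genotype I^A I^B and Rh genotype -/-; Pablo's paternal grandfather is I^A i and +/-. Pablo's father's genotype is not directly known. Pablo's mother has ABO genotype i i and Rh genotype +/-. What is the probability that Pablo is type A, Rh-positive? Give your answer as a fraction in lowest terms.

5/16

Pablo's father's ABO genotype from I^A I^B × I^A i: 1/4 I^A I^A, 1/4 I^A I^B, 1/4 I^A i, 1/4 I^B i.
Crossing each possibility with the mother i i and summing P(type A): 1/4·1 + 1/4·1/2 + 1/4·1/2 + 1/4·0 = 1/2.
Similarly for Rh via the father's Rh distribution: P(Rh+) = 5/8.
Independent loci: 1/2 × 5/8 = 5/16.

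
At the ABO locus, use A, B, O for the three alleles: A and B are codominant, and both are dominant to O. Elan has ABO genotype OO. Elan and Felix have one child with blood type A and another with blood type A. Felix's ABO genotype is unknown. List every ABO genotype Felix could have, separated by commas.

AA, AB, AO

For each candidate genotype of Felix, check whether crossing it with OO can produce every observed child phenotype.
  AA → possible child types {A} ✓
  AB → possible child types {A, B} ✓
  AO → possible child types {O, A} ✓
  BB → possible child types {B} ✗
  BO → possible child types {O, B} ✗
  OO → possible child types {O} ✗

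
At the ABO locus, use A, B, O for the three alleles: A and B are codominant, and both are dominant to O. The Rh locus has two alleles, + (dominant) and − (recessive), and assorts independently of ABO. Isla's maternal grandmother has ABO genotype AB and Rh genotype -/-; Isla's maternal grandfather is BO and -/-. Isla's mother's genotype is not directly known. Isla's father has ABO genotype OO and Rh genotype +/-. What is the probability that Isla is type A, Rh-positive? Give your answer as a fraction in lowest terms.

1/8

Isla's mother's ABO genotype from AB × BO: 1/4 AB, 1/4 AO, 1/4 BB, 1/4 BO.
Crossing each possibility with the father OO and summing P(type A): 1/4·1/2 + 1/4·1/2 + 1/4·0 + 1/4·0 = 1/4.
Similarly for Rh via the mother's Rh distribution: P(Rh+) = 1/2.
Independent loci: 1/4 × 1/2 = 1/8.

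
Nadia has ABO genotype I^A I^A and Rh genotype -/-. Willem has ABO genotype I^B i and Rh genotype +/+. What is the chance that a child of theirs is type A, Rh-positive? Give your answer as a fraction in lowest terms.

1/2

ABO cross I^A I^A × I^B i → offspring phenotypes: 1/2 A, 1/2 AB.
Rh cross -/- × +/+ → 1 Rh+.
Independent loci: P(type A, Rh-positive) = 1/2 × 1 = 1/2.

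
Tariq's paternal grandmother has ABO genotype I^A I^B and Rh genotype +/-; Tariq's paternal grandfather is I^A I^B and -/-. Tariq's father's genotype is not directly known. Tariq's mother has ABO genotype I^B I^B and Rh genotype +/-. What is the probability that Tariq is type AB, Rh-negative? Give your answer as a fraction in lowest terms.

3/16

Tariq's father's ABO genotype from I^A I^B × I^A I^B: 1/4 I^A I^A, 1/2 I^A I^B, 1/4 I^B I^B.
Crossing each possibility with the mother I^B I^B and summing P(type AB): 1/4·1 + 1/2·1/2 + 1/4·0 = 1/2.
Similarly for Rh via the father's Rh distribution: P(Rh-) = 3/8.
Independent loci: 1/2 × 3/8 = 3/16.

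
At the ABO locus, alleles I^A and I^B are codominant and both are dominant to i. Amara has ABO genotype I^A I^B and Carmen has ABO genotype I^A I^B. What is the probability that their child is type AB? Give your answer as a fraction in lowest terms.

1/2

ABO cross I^A I^B × I^A I^B → offspring phenotypes: 1/4 A, 1/4 B, 1/2 AB.
So P(type AB) = 1/2.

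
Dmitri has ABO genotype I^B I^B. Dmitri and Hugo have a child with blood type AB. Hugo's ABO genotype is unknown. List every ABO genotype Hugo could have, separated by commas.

For each candidate genotype of Hugo, check whether crossing it with I^B I^B can produce every observed child phenotype.
  I^A I^A → possible child types {AB} ✓
  I^A I^B → possible child types {B, AB} ✓
  I^A i → possible child types {B, AB} ✓
  I^B I^B → possible child types {B} ✗
  I^B i → possible child types {B} ✗
  i i → possible child types {B} ✗

I^A I^A, I^A I^B, I^A i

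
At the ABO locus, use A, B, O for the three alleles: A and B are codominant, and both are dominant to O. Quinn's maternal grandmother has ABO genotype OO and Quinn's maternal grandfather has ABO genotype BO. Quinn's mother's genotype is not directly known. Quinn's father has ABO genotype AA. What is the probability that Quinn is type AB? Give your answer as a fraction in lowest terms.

1/4

Quinn's mother's ABO genotype from OO × BO: 1/2 BO, 1/2 OO.
Crossing each possibility with the father AA and summing P(type AB): 1/2·1/2 + 1/2·0 = 1/4.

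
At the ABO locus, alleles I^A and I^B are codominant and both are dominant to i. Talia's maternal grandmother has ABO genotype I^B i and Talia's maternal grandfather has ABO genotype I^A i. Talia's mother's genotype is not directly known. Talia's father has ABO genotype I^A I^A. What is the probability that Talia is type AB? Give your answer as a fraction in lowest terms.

1/4

Talia's mother's ABO genotype from I^B i × I^A i: 1/4 I^A I^B, 1/4 I^A i, 1/4 I^B i, 1/4 i i.
Crossing each possibility with the father I^A I^A and summing P(type AB): 1/4·1/2 + 1/4·0 + 1/4·1/2 + 1/4·0 = 1/4.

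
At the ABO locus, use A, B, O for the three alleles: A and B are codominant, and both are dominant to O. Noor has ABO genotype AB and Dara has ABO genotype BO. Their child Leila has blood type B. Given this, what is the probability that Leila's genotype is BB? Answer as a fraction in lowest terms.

Cross AB × BO → 1/4 AB, 1/4 AO, 1/4 BB, 1/4 BO.
Type-B genotypes among offspring: BB (1/4), BO (1/4); total 1/2.
P(BB | type B) = (1/4) / (1/2) = 1/2.

1/2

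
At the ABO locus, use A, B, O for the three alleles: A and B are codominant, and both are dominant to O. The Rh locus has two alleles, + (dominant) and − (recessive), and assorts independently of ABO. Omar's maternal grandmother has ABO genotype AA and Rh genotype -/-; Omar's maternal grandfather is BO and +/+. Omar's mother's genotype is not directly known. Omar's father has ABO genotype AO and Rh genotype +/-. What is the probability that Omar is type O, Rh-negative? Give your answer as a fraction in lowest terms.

1/32

Omar's mother's ABO genotype from AA × BO: 1/2 AB, 1/2 AO.
Crossing each possibility with the father AO and summing P(type O): 1/2·0 + 1/2·1/4 = 1/8.
Similarly for Rh via the mother's Rh distribution: P(Rh-) = 1/4.
Independent loci: 1/8 × 1/4 = 1/32.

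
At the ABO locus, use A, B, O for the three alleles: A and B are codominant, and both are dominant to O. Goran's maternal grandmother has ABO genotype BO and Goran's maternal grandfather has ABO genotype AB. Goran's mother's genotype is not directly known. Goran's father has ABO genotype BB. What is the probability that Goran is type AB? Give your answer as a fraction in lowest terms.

Goran's mother's ABO genotype from BO × AB: 1/4 AB, 1/4 AO, 1/4 BB, 1/4 BO.
Crossing each possibility with the father BB and summing P(type AB): 1/4·1/2 + 1/4·1/2 + 1/4·0 + 1/4·0 = 1/4.

1/4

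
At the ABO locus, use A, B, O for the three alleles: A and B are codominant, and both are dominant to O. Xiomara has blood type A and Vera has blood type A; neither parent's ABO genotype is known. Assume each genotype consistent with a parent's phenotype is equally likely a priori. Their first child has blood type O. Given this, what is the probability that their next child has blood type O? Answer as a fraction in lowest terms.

1/4

Possible genotypes: Xiomara ∈ {AA, AO}; Vera ∈ {AA, AO}.
Weight each parental genotype pair by prior × P(type-O child):
  AO × AO: posterior weight 1; P(next child type O) = 1/4.
Weighted sum = 1/4.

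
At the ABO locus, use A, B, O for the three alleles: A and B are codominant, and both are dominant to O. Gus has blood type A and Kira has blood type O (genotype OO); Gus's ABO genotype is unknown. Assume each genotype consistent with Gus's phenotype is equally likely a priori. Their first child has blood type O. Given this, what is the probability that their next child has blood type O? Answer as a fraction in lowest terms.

1/2

Possible genotypes: Gus ∈ {AA, AO}; Kira ∈ {OO}.
Weight each parental genotype pair by prior × P(type-O child):
  AO × OO: posterior weight 1; P(next child type O) = 1/2.
Weighted sum = 1/2.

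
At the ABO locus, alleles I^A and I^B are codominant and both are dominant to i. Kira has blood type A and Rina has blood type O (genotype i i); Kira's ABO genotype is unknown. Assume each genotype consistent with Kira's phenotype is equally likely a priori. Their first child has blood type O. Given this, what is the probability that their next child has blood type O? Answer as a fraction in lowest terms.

1/2

Possible genotypes: Kira ∈ {I^A I^A, I^A i}; Rina ∈ {i i}.
Weight each parental genotype pair by prior × P(type-O child):
  I^A i × i i: posterior weight 1; P(next child type O) = 1/2.
Weighted sum = 1/2.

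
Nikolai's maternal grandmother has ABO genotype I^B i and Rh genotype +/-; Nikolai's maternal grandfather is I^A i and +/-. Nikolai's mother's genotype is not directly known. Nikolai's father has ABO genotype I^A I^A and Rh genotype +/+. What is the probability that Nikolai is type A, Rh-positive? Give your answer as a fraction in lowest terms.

Nikolai's mother's ABO genotype from I^B i × I^A i: 1/4 I^A I^B, 1/4 I^A i, 1/4 I^B i, 1/4 i i.
Crossing each possibility with the father I^A I^A and summing P(type A): 1/4·1/2 + 1/4·1 + 1/4·1/2 + 1/4·1 = 3/4.
Similarly for Rh via the mother's Rh distribution: P(Rh+) = 1.
Independent loci: 3/4 × 1 = 3/4.

3/4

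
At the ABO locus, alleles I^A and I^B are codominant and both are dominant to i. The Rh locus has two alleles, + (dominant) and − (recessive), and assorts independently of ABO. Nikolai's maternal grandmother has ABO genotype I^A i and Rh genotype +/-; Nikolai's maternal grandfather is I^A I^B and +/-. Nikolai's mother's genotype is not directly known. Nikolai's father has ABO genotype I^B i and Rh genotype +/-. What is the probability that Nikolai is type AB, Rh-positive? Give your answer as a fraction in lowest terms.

Nikolai's mother's ABO genotype from I^A i × I^A I^B: 1/4 I^A I^A, 1/4 I^A I^B, 1/4 I^A i, 1/4 I^B i.
Crossing each possibility with the father I^B i and summing P(type AB): 1/4·1/2 + 1/4·1/4 + 1/4·1/4 + 1/4·0 = 1/4.
Similarly for Rh via the mother's Rh distribution: P(Rh+) = 3/4.
Independent loci: 1/4 × 3/4 = 3/16.

3/16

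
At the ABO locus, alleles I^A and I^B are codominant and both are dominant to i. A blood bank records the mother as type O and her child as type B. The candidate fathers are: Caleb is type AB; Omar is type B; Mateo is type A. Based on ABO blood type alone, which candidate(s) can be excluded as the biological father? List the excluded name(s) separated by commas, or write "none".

A candidate is excluded only if no genotype consistent with his phenotype could produce a type B child with a type O mother.
Mateo (type A): no genotype consistent with that phenotype can produce a type-B child with a type-O mother.

Mateo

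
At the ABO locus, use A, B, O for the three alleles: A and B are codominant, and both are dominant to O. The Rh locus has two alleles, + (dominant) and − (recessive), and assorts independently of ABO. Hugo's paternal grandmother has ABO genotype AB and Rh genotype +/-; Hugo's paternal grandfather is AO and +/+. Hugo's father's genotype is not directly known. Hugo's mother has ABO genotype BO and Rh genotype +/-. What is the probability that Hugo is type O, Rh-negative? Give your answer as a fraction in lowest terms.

Hugo's father's ABO genotype from AB × AO: 1/4 AA, 1/4 AB, 1/4 AO, 1/4 BO.
Crossing each possibility with the mother BO and summing P(type O): 1/4·0 + 1/4·0 + 1/4·1/4 + 1/4·1/4 = 1/8.
Similarly for Rh via the father's Rh distribution: P(Rh-) = 1/8.
Independent loci: 1/8 × 1/8 = 1/64.

1/64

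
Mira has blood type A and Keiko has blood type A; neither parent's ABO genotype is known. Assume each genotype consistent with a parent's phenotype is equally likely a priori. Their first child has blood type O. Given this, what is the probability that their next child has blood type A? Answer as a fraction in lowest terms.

3/4

Possible genotypes: Mira ∈ {AA, AO}; Keiko ∈ {AA, AO}.
Weight each parental genotype pair by prior × P(type-O child):
  AO × AO: posterior weight 1; P(next child type A) = 3/4.
Weighted sum = 3/4.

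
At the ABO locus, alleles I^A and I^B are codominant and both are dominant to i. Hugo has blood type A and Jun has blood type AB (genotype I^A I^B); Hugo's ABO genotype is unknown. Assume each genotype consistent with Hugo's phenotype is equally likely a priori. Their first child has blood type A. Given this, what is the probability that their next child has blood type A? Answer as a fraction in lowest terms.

Possible genotypes: Hugo ∈ {I^A I^A, I^A i}; Jun ∈ {I^A I^B}.
Weight each parental genotype pair by prior × P(type-A child):
  I^A I^A × I^A I^B: posterior weight 1/2; P(next child type A) = 1/2.
  I^A i × I^A I^B: posterior weight 1/2; P(next child type A) = 1/2.
Weighted sum = 1/2.

1/2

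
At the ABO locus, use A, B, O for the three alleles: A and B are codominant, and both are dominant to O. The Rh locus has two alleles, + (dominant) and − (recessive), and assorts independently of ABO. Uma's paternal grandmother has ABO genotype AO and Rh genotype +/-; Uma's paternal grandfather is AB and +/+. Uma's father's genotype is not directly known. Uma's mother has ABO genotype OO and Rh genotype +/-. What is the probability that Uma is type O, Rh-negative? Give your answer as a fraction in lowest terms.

1/32

Uma's father's ABO genotype from AO × AB: 1/4 AA, 1/4 AB, 1/4 AO, 1/4 BO.
Crossing each possibility with the mother OO and summing P(type O): 1/4·0 + 1/4·0 + 1/4·1/2 + 1/4·1/2 = 1/4.
Similarly for Rh via the father's Rh distribution: P(Rh-) = 1/8.
Independent loci: 1/4 × 1/8 = 1/32.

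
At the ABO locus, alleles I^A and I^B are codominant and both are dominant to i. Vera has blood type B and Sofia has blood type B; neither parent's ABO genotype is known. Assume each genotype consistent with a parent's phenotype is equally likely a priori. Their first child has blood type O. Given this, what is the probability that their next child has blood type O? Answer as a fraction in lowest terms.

1/4

Possible genotypes: Vera ∈ {I^B I^B, I^B i}; Sofia ∈ {I^B I^B, I^B i}.
Weight each parental genotype pair by prior × P(type-O child):
  I^B i × I^B i: posterior weight 1; P(next child type O) = 1/4.
Weighted sum = 1/4.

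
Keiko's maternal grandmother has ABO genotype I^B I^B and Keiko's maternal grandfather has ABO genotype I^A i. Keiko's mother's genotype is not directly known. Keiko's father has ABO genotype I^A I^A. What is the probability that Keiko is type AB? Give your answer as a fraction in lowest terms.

1/2

Keiko's mother's ABO genotype from I^B I^B × I^A i: 1/2 I^A I^B, 1/2 I^B i.
Crossing each possibility with the father I^A I^A and summing P(type AB): 1/2·1/2 + 1/2·1/2 = 1/2.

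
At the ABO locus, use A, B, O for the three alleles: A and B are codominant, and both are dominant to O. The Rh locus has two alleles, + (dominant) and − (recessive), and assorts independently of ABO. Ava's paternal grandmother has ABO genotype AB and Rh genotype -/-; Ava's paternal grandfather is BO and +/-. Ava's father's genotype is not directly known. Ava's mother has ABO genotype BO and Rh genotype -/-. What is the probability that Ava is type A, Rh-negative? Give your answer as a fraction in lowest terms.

Ava's father's ABO genotype from AB × BO: 1/4 AB, 1/4 AO, 1/4 BB, 1/4 BO.
Crossing each possibility with the mother BO and summing P(type A): 1/4·1/4 + 1/4·1/4 + 1/4·0 + 1/4·0 = 1/8.
Similarly for Rh via the father's Rh distribution: P(Rh-) = 3/4.
Independent loci: 1/8 × 3/4 = 3/32.

3/32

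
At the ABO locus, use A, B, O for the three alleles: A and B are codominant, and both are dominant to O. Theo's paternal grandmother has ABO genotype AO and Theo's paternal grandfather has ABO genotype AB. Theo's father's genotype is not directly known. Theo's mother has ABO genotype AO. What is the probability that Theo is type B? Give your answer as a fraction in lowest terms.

1/8

Theo's father's ABO genotype from AO × AB: 1/4 AA, 1/4 AB, 1/4 AO, 1/4 BO.
Crossing each possibility with the mother AO and summing P(type B): 1/4·0 + 1/4·1/4 + 1/4·0 + 1/4·1/4 = 1/8.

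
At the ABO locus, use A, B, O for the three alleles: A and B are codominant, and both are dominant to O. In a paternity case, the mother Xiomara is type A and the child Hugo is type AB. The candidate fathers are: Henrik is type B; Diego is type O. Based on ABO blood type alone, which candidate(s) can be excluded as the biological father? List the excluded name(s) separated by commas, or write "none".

A candidate is excluded only if no genotype consistent with his phenotype could produce a type AB child with a type A mother.
Diego (type O): no genotype consistent with that phenotype can produce a type-AB child with a type-A mother.

Diego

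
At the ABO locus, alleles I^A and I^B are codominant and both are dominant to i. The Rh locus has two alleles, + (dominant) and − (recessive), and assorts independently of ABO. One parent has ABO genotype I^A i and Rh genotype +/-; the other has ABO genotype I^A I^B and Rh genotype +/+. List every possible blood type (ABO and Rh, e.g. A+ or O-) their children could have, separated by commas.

Gametes from I^A i × I^A I^B give offspring ABO genotypes I^A I^A, I^A I^B, I^A i, I^B i, i.e. phenotypes A, B, AB.
Rh cross +/- × +/+ → phenotypes Rh+.
Combining independently: A+, B+, AB+.

A+, B+, AB+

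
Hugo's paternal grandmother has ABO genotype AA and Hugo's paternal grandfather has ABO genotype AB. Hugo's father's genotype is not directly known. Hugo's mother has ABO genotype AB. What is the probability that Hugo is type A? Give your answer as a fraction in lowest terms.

Hugo's father's ABO genotype from AA × AB: 1/2 AA, 1/2 AB.
Crossing each possibility with the mother AB and summing P(type A): 1/2·1/2 + 1/2·1/4 = 3/8.

3/8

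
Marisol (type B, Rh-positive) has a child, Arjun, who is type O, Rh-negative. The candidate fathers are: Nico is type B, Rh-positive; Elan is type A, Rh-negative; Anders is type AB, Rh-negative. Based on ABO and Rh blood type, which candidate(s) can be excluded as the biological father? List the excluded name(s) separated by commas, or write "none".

Anders

A candidate is excluded only if no genotype consistent with his phenotype could produce a type O, Rh-negative child with a type B, Rh-positive mother.
Anders (type AB, Rh-): no genotype consistent with that phenotype can produce a type-O Rh- child with a type-B mother.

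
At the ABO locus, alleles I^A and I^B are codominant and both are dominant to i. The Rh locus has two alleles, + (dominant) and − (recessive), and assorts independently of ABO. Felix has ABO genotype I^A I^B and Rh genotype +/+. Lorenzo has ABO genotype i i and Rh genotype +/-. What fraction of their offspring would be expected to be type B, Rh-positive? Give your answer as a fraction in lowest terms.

1/2

ABO cross I^A I^B × i i → offspring phenotypes: 1/2 A, 1/2 B.
Rh cross +/+ × +/- → 1 Rh+.
Independent loci: P(type B, Rh-positive) = 1/2 × 1 = 1/2.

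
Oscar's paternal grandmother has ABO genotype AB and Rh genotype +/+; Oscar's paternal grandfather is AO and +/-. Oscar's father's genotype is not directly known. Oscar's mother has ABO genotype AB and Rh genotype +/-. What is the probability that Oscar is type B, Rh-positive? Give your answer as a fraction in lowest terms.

7/32

Oscar's father's ABO genotype from AB × AO: 1/4 AA, 1/4 AB, 1/4 AO, 1/4 BO.
Crossing each possibility with the mother AB and summing P(type B): 1/4·0 + 1/4·1/4 + 1/4·1/4 + 1/4·1/2 = 1/4.
Similarly for Rh via the father's Rh distribution: P(Rh+) = 7/8.
Independent loci: 1/4 × 7/8 = 7/32.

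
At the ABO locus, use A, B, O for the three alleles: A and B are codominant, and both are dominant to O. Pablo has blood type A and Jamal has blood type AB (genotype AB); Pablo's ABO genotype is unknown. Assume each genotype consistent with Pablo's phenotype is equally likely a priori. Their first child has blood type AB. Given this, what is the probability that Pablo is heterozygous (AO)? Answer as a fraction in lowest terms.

Possible genotypes: Pablo ∈ {AA, AO}; Jamal ∈ {AB}.
Weight each parental genotype pair by prior × P(type-AB child):
  AA × AB: posterior weight 2/3.
  AO × AB: posterior weight 1/3.
Sum the posterior weight over pairs where Pablo is AO: 1/3.

1/3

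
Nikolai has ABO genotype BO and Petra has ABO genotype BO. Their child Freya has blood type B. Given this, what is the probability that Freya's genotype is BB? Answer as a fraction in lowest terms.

1/3

Cross BO × BO → 1/4 BB, 1/2 BO, 1/4 OO.
Type-B genotypes among offspring: BB (1/4), BO (1/2); total 3/4.
P(BB | type B) = (1/4) / (3/4) = 1/3.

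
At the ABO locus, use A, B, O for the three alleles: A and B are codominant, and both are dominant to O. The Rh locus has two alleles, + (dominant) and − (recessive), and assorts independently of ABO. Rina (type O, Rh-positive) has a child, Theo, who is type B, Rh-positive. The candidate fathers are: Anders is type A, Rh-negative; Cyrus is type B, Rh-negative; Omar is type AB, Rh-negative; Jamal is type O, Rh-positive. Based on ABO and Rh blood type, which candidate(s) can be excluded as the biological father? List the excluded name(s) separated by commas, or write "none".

Anders, Jamal

A candidate is excluded only if no genotype consistent with his phenotype could produce a type B, Rh-positive child with a type O, Rh-positive mother.
Anders (type A, Rh-): no genotype consistent with that phenotype can produce a type-B Rh+ child with a type-O mother.
Jamal (type O, Rh+): no genotype consistent with that phenotype can produce a type-B Rh+ child with a type-O mother.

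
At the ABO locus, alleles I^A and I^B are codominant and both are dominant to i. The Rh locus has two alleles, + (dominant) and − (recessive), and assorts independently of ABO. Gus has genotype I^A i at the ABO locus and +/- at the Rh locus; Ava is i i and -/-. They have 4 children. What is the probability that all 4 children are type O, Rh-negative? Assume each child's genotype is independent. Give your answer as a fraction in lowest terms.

1/256

ABO cross I^A i × i i → 1/2 O, 1/2 A.
Rh cross +/- × -/- → 1/2 Rh+, 1/2 Rh-; so P(type O, Rh-negative) = 1/2 × 1/2 = 1/4 per child.
All 4 independent: (1/4)^4 = 1/256.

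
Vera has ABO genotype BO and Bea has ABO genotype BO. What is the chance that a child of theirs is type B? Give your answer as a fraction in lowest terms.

3/4

ABO cross BO × BO → offspring phenotypes: 1/4 O, 3/4 B.
So P(type B) = 3/4.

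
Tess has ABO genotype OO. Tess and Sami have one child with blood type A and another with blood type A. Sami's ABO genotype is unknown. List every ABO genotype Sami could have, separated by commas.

For each candidate genotype of Sami, check whether crossing it with OO can produce every observed child phenotype.
  AA → possible child types {A} ✓
  AB → possible child types {A, B} ✓
  AO → possible child types {O, A} ✓
  BB → possible child types {B} ✗
  BO → possible child types {O, B} ✗
  OO → possible child types {O} ✗

AA, AB, AO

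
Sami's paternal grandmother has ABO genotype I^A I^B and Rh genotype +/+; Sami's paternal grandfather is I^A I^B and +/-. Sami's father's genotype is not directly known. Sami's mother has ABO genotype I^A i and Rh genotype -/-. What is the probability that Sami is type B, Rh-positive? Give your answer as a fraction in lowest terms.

Sami's father's ABO genotype from I^A I^B × I^A I^B: 1/4 I^A I^A, 1/2 I^A I^B, 1/4 I^B I^B.
Crossing each possibility with the mother I^A i and summing P(type B): 1/4·0 + 1/2·1/4 + 1/4·1/2 = 1/4.
Similarly for Rh via the father's Rh distribution: P(Rh+) = 3/4.
Independent loci: 1/4 × 3/4 = 3/16.

3/16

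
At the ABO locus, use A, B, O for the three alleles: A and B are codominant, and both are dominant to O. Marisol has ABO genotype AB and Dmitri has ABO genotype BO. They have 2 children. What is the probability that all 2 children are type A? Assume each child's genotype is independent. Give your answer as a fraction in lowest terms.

1/16

ABO cross AB × BO → 1/4 A, 1/2 B, 1/4 AB.
So P(type A) = 1/4 per child.
All 2 independent: (1/4)^2 = 1/16.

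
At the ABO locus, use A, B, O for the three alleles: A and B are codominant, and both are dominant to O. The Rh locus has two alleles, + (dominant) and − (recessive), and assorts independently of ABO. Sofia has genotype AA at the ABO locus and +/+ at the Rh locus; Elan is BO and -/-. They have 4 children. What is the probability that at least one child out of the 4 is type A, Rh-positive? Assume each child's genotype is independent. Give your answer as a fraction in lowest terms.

15/16

ABO cross AA × BO → 1/2 A, 1/2 AB.
Rh cross +/+ × -/- → 1 Rh+; so P(type A, Rh-positive) = 1/2 × 1 = 1/2 per child.
P(none) = (1/2)^4 = 1/16; P(at least one) = 1 − 1/16 = 15/16.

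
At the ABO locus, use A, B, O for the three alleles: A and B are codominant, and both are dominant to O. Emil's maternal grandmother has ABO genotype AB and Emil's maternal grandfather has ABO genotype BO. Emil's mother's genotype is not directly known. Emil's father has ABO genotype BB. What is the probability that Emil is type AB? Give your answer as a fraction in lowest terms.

1/4

Emil's mother's ABO genotype from AB × BO: 1/4 AB, 1/4 AO, 1/4 BB, 1/4 BO.
Crossing each possibility with the father BB and summing P(type AB): 1/4·1/2 + 1/4·1/2 + 1/4·0 + 1/4·0 = 1/4.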